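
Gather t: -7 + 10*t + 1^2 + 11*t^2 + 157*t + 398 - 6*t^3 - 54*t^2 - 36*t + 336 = -6*t^3 - 43*t^2 + 131*t + 728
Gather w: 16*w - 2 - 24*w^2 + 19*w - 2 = -24*w^2 + 35*w - 4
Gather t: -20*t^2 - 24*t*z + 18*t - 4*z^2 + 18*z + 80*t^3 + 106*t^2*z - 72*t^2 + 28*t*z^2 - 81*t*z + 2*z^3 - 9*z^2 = 80*t^3 + t^2*(106*z - 92) + t*(28*z^2 - 105*z + 18) + 2*z^3 - 13*z^2 + 18*z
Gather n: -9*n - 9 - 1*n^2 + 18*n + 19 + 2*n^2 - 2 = n^2 + 9*n + 8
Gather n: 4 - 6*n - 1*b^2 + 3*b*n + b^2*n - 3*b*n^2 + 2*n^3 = -b^2 - 3*b*n^2 + 2*n^3 + n*(b^2 + 3*b - 6) + 4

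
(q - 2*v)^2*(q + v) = q^3 - 3*q^2*v + 4*v^3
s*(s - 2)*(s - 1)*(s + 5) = s^4 + 2*s^3 - 13*s^2 + 10*s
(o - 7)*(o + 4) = o^2 - 3*o - 28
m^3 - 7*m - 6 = (m - 3)*(m + 1)*(m + 2)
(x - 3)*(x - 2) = x^2 - 5*x + 6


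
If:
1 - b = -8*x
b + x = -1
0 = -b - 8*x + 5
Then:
No Solution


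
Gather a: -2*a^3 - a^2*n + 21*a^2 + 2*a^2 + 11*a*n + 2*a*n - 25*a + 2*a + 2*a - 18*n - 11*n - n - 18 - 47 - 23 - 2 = -2*a^3 + a^2*(23 - n) + a*(13*n - 21) - 30*n - 90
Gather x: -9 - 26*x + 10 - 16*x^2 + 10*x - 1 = -16*x^2 - 16*x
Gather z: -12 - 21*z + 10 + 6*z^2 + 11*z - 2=6*z^2 - 10*z - 4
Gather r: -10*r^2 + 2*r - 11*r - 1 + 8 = -10*r^2 - 9*r + 7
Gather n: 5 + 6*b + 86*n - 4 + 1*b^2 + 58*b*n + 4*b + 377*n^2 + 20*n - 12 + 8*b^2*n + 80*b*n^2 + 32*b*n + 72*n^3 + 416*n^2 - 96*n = b^2 + 10*b + 72*n^3 + n^2*(80*b + 793) + n*(8*b^2 + 90*b + 10) - 11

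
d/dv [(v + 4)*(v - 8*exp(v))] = v - (v + 4)*(8*exp(v) - 1) - 8*exp(v)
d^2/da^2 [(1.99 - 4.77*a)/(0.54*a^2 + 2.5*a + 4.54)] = (-(1.08*a + 2.5)*(2.16*a + 5.0)*(4.77*a - 1.99) + (15.4548*a + 21.7008)*(0.54*a^2 + 2.5*a + 4.54))/(0.54*a^2 + 2.5*a + 4.54)^3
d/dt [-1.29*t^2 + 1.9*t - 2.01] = 1.9 - 2.58*t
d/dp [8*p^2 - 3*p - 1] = 16*p - 3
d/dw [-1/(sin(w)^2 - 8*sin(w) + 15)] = 2*(sin(w) - 4)*cos(w)/(sin(w)^2 - 8*sin(w) + 15)^2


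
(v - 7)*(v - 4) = v^2 - 11*v + 28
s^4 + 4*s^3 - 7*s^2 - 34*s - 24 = (s - 3)*(s + 1)*(s + 2)*(s + 4)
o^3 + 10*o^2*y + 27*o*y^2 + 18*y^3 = (o + y)*(o + 3*y)*(o + 6*y)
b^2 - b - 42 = (b - 7)*(b + 6)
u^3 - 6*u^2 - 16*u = u*(u - 8)*(u + 2)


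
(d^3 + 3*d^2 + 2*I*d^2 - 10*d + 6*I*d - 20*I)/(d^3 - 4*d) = (d^2 + d*(5 + 2*I) + 10*I)/(d*(d + 2))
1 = 1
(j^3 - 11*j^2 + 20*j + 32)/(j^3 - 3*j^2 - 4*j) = (j - 8)/j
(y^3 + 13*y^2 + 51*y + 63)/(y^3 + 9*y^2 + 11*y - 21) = (y + 3)/(y - 1)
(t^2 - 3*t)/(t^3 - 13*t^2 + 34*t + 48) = t*(t - 3)/(t^3 - 13*t^2 + 34*t + 48)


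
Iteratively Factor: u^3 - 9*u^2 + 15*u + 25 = (u - 5)*(u^2 - 4*u - 5) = (u - 5)*(u + 1)*(u - 5)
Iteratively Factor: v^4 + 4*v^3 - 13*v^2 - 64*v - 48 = (v + 3)*(v^3 + v^2 - 16*v - 16) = (v + 3)*(v + 4)*(v^2 - 3*v - 4) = (v + 1)*(v + 3)*(v + 4)*(v - 4)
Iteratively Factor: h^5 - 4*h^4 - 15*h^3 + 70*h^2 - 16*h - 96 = (h - 3)*(h^4 - h^3 - 18*h^2 + 16*h + 32) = (h - 3)*(h - 2)*(h^3 + h^2 - 16*h - 16) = (h - 4)*(h - 3)*(h - 2)*(h^2 + 5*h + 4) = (h - 4)*(h - 3)*(h - 2)*(h + 4)*(h + 1)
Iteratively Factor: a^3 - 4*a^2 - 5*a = (a)*(a^2 - 4*a - 5) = a*(a - 5)*(a + 1)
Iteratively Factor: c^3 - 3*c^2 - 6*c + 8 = (c - 1)*(c^2 - 2*c - 8) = (c - 1)*(c + 2)*(c - 4)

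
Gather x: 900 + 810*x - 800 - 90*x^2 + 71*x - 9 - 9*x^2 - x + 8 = -99*x^2 + 880*x + 99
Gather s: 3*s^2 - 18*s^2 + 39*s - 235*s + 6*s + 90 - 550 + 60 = -15*s^2 - 190*s - 400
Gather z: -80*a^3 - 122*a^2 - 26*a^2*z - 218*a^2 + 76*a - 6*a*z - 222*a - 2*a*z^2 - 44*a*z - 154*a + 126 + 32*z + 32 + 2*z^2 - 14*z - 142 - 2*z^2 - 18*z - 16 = -80*a^3 - 340*a^2 - 2*a*z^2 - 300*a + z*(-26*a^2 - 50*a)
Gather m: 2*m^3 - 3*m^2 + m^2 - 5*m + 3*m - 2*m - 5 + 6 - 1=2*m^3 - 2*m^2 - 4*m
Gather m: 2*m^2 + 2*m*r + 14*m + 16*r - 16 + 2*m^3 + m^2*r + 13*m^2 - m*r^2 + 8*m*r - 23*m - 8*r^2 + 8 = 2*m^3 + m^2*(r + 15) + m*(-r^2 + 10*r - 9) - 8*r^2 + 16*r - 8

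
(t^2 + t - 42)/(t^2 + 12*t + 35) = (t - 6)/(t + 5)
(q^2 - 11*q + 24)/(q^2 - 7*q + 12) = (q - 8)/(q - 4)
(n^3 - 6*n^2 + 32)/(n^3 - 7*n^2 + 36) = (n^2 - 8*n + 16)/(n^2 - 9*n + 18)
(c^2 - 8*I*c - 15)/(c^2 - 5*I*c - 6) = (c - 5*I)/(c - 2*I)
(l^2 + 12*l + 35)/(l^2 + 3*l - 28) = (l + 5)/(l - 4)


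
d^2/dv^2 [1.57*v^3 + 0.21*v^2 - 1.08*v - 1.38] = 9.42*v + 0.42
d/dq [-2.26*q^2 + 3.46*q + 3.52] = 3.46 - 4.52*q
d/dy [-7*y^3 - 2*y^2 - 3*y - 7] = -21*y^2 - 4*y - 3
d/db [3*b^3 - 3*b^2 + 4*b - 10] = 9*b^2 - 6*b + 4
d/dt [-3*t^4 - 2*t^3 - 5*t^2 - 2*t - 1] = -12*t^3 - 6*t^2 - 10*t - 2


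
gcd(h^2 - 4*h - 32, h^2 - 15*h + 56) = h - 8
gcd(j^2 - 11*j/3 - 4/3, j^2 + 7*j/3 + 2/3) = j + 1/3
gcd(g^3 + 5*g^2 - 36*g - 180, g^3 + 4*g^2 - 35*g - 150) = g^2 - g - 30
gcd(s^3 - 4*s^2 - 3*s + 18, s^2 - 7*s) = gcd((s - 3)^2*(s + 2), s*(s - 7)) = 1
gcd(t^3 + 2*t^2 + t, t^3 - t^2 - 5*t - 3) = t^2 + 2*t + 1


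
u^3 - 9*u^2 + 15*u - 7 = (u - 7)*(u - 1)^2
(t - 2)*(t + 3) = t^2 + t - 6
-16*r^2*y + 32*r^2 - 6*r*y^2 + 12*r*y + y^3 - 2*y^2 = (-8*r + y)*(2*r + y)*(y - 2)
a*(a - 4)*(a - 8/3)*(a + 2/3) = a^4 - 6*a^3 + 56*a^2/9 + 64*a/9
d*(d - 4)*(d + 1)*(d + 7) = d^4 + 4*d^3 - 25*d^2 - 28*d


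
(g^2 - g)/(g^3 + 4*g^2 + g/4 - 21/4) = 4*g/(4*g^2 + 20*g + 21)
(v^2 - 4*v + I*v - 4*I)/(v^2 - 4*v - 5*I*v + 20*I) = (v + I)/(v - 5*I)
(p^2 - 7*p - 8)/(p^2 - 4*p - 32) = (p + 1)/(p + 4)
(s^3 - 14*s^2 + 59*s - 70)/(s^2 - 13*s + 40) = (s^2 - 9*s + 14)/(s - 8)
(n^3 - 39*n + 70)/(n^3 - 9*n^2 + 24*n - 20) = (n + 7)/(n - 2)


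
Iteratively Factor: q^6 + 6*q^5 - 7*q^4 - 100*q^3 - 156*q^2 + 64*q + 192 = (q - 4)*(q^5 + 10*q^4 + 33*q^3 + 32*q^2 - 28*q - 48) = (q - 4)*(q + 2)*(q^4 + 8*q^3 + 17*q^2 - 2*q - 24) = (q - 4)*(q - 1)*(q + 2)*(q^3 + 9*q^2 + 26*q + 24) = (q - 4)*(q - 1)*(q + 2)*(q + 3)*(q^2 + 6*q + 8) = (q - 4)*(q - 1)*(q + 2)^2*(q + 3)*(q + 4)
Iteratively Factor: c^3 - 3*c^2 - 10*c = (c + 2)*(c^2 - 5*c) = (c - 5)*(c + 2)*(c)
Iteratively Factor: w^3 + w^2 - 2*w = (w - 1)*(w^2 + 2*w) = w*(w - 1)*(w + 2)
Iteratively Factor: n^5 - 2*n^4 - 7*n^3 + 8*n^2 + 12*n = (n + 2)*(n^4 - 4*n^3 + n^2 + 6*n) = (n + 1)*(n + 2)*(n^3 - 5*n^2 + 6*n) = n*(n + 1)*(n + 2)*(n^2 - 5*n + 6) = n*(n - 2)*(n + 1)*(n + 2)*(n - 3)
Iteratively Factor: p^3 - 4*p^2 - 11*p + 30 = (p - 2)*(p^2 - 2*p - 15) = (p - 2)*(p + 3)*(p - 5)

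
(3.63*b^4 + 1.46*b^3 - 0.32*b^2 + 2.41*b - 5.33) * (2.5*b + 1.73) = 9.075*b^5 + 9.9299*b^4 + 1.7258*b^3 + 5.4714*b^2 - 9.1557*b - 9.2209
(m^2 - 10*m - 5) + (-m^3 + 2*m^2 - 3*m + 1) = -m^3 + 3*m^2 - 13*m - 4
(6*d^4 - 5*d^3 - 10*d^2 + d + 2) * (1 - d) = -6*d^5 + 11*d^4 + 5*d^3 - 11*d^2 - d + 2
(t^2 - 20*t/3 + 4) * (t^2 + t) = t^4 - 17*t^3/3 - 8*t^2/3 + 4*t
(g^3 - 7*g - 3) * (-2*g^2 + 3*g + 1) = -2*g^5 + 3*g^4 + 15*g^3 - 15*g^2 - 16*g - 3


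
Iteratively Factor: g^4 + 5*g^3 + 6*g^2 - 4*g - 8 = (g + 2)*(g^3 + 3*g^2 - 4) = (g + 2)^2*(g^2 + g - 2) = (g - 1)*(g + 2)^2*(g + 2)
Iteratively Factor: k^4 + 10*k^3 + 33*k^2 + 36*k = (k)*(k^3 + 10*k^2 + 33*k + 36) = k*(k + 4)*(k^2 + 6*k + 9) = k*(k + 3)*(k + 4)*(k + 3)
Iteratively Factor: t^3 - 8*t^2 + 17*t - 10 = (t - 5)*(t^2 - 3*t + 2) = (t - 5)*(t - 1)*(t - 2)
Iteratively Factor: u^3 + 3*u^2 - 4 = (u - 1)*(u^2 + 4*u + 4) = (u - 1)*(u + 2)*(u + 2)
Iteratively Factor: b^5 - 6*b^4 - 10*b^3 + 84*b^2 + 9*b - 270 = (b + 3)*(b^4 - 9*b^3 + 17*b^2 + 33*b - 90) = (b - 3)*(b + 3)*(b^3 - 6*b^2 - b + 30) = (b - 3)^2*(b + 3)*(b^2 - 3*b - 10) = (b - 3)^2*(b + 2)*(b + 3)*(b - 5)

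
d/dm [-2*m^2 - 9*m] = -4*m - 9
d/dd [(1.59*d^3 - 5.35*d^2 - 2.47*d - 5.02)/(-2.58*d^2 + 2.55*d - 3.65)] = (-4.1022*d^4 + 8.109*d^3 - 37.4256*d^2 + 13.1518*d + 21.8165)/(6.6564*d^4 - 13.158*d^3 + 25.3365*d^2 - 18.615*d + 13.3225)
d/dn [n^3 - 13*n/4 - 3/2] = 3*n^2 - 13/4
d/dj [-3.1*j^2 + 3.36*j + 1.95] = 3.36 - 6.2*j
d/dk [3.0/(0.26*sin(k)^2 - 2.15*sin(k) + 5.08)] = (6.45 - 1.56*sin(k))*cos(k)/(0.26*sin(k)^2 - 2.15*sin(k) + 5.08)^2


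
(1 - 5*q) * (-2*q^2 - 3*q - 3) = 10*q^3 + 13*q^2 + 12*q - 3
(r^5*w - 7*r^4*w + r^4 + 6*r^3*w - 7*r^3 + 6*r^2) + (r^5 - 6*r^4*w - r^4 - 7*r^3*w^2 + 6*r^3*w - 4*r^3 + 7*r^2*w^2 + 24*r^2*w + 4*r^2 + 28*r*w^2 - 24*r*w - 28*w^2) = r^5*w + r^5 - 13*r^4*w - 7*r^3*w^2 + 12*r^3*w - 11*r^3 + 7*r^2*w^2 + 24*r^2*w + 10*r^2 + 28*r*w^2 - 24*r*w - 28*w^2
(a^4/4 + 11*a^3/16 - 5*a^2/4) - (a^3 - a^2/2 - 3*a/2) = a^4/4 - 5*a^3/16 - 3*a^2/4 + 3*a/2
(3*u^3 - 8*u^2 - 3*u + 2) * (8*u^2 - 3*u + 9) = 24*u^5 - 73*u^4 + 27*u^3 - 47*u^2 - 33*u + 18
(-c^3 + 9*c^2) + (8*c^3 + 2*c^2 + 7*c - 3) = 7*c^3 + 11*c^2 + 7*c - 3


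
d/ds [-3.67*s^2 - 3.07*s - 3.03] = -7.34*s - 3.07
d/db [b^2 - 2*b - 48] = 2*b - 2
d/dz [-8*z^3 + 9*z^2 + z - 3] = -24*z^2 + 18*z + 1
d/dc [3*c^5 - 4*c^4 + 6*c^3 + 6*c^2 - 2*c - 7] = 15*c^4 - 16*c^3 + 18*c^2 + 12*c - 2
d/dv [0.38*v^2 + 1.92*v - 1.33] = 0.76*v + 1.92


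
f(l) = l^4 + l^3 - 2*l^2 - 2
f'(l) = 4*l^3 + 3*l^2 - 4*l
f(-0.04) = -2.00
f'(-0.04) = 0.16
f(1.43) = 1.02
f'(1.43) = 12.11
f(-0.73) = -3.17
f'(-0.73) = 2.96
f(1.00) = -2.00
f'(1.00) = 3.00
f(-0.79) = -3.35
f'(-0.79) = 3.06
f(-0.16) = -2.05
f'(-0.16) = 0.70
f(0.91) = -2.22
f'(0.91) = 1.86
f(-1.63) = -4.59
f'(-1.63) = -2.83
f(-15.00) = 46798.00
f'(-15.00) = -12765.00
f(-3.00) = 34.00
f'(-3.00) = -69.00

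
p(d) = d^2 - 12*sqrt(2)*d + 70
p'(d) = 2*d - 12*sqrt(2)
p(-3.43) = 139.97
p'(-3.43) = -23.83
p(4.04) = 17.76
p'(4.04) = -8.89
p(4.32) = 15.35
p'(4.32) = -8.33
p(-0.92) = 86.46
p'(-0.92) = -18.81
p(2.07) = 39.16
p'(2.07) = -12.83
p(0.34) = 64.35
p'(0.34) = -16.29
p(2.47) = 34.18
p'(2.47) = -12.03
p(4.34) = 15.18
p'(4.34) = -8.29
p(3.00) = 28.09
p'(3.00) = -10.97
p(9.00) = -1.74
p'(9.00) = 1.03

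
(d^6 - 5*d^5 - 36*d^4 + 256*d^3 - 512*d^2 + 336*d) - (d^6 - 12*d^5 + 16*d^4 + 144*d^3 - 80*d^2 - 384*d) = 7*d^5 - 52*d^4 + 112*d^3 - 432*d^2 + 720*d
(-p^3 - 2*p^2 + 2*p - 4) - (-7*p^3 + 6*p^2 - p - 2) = 6*p^3 - 8*p^2 + 3*p - 2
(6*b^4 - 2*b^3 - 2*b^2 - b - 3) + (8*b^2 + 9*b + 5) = 6*b^4 - 2*b^3 + 6*b^2 + 8*b + 2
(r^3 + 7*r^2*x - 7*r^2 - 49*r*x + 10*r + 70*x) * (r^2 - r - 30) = r^5 + 7*r^4*x - 8*r^4 - 56*r^3*x - 13*r^3 - 91*r^2*x + 200*r^2 + 1400*r*x - 300*r - 2100*x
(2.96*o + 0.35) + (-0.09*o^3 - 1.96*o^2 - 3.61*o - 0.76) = -0.09*o^3 - 1.96*o^2 - 0.65*o - 0.41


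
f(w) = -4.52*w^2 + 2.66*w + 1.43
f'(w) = 2.66 - 9.04*w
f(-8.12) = -318.19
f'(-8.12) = 76.06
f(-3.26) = -55.28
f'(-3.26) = 32.13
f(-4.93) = -121.54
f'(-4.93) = 47.23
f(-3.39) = -59.53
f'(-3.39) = 33.31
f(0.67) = 1.18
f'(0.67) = -3.40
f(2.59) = -22.00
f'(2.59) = -20.75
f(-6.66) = -216.77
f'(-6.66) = 62.87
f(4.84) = -91.58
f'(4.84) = -41.09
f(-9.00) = -388.63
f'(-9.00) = 84.02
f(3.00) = -31.27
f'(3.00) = -24.46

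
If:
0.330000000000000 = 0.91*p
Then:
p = 0.36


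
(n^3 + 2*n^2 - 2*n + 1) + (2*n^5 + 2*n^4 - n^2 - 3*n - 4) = 2*n^5 + 2*n^4 + n^3 + n^2 - 5*n - 3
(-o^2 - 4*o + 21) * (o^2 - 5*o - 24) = -o^4 + o^3 + 65*o^2 - 9*o - 504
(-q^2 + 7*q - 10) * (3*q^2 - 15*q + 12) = -3*q^4 + 36*q^3 - 147*q^2 + 234*q - 120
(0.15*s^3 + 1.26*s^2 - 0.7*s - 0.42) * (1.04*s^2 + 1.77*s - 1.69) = 0.156*s^5 + 1.5759*s^4 + 1.2487*s^3 - 3.8052*s^2 + 0.4396*s + 0.7098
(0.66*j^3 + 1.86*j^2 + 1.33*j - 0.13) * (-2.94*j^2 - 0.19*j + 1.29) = -1.9404*j^5 - 5.5938*j^4 - 3.4122*j^3 + 2.5289*j^2 + 1.7404*j - 0.1677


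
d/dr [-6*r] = -6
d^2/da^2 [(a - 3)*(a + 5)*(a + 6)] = 6*a + 16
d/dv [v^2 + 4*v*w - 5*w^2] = 2*v + 4*w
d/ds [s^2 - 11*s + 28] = 2*s - 11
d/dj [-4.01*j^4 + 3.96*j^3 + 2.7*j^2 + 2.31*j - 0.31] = -16.04*j^3 + 11.88*j^2 + 5.4*j + 2.31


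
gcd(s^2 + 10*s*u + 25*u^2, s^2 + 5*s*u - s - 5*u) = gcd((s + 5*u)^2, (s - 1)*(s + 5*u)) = s + 5*u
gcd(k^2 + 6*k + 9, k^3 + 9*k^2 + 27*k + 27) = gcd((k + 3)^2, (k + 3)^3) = k^2 + 6*k + 9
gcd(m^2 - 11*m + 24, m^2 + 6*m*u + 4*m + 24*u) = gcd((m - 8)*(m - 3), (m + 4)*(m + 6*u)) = 1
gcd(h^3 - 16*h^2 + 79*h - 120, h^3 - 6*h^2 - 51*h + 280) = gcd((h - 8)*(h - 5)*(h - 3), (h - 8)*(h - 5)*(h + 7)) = h^2 - 13*h + 40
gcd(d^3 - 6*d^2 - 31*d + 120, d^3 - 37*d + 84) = d - 3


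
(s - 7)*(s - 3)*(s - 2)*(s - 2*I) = s^4 - 12*s^3 - 2*I*s^3 + 41*s^2 + 24*I*s^2 - 42*s - 82*I*s + 84*I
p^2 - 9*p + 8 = (p - 8)*(p - 1)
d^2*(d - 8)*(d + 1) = d^4 - 7*d^3 - 8*d^2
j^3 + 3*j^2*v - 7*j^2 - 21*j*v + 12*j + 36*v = (j - 4)*(j - 3)*(j + 3*v)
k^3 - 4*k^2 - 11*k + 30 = (k - 5)*(k - 2)*(k + 3)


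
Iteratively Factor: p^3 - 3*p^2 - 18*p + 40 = (p + 4)*(p^2 - 7*p + 10) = (p - 5)*(p + 4)*(p - 2)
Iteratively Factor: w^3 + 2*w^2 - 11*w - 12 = (w + 1)*(w^2 + w - 12) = (w - 3)*(w + 1)*(w + 4)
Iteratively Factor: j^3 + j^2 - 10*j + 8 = (j - 2)*(j^2 + 3*j - 4) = (j - 2)*(j + 4)*(j - 1)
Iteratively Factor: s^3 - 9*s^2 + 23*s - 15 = (s - 5)*(s^2 - 4*s + 3) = (s - 5)*(s - 1)*(s - 3)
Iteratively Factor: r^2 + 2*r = (r + 2)*(r)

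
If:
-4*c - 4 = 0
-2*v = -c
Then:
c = -1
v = -1/2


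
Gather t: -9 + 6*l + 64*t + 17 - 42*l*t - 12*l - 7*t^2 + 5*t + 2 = -6*l - 7*t^2 + t*(69 - 42*l) + 10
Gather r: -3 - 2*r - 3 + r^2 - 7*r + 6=r^2 - 9*r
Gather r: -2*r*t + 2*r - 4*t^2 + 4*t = r*(2 - 2*t) - 4*t^2 + 4*t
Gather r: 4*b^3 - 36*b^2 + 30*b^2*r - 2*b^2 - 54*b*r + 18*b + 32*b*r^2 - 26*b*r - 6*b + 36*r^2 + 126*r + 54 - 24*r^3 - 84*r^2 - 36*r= 4*b^3 - 38*b^2 + 12*b - 24*r^3 + r^2*(32*b - 48) + r*(30*b^2 - 80*b + 90) + 54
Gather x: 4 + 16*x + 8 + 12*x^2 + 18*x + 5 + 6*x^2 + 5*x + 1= 18*x^2 + 39*x + 18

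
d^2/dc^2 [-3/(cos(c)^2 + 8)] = 6*(2*sin(c)^4 + 15*sin(c)^2 - 9)/(cos(c)^2 + 8)^3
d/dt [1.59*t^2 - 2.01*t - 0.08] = 3.18*t - 2.01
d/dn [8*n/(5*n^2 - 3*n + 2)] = 8*(2 - 5*n^2)/(25*n^4 - 30*n^3 + 29*n^2 - 12*n + 4)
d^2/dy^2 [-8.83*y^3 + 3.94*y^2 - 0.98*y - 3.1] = 7.88 - 52.98*y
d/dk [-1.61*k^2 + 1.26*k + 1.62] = 1.26 - 3.22*k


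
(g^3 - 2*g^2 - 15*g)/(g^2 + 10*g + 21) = g*(g - 5)/(g + 7)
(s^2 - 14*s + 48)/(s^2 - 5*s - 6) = (s - 8)/(s + 1)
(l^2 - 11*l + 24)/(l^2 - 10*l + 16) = (l - 3)/(l - 2)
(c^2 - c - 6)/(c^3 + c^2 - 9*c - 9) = (c + 2)/(c^2 + 4*c + 3)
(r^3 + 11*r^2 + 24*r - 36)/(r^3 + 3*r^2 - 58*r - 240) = (r^2 + 5*r - 6)/(r^2 - 3*r - 40)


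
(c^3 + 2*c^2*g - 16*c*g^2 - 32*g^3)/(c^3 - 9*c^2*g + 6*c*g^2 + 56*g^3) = (c + 4*g)/(c - 7*g)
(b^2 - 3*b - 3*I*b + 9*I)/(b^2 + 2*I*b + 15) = (b - 3)/(b + 5*I)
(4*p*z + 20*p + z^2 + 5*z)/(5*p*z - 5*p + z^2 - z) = (4*p*z + 20*p + z^2 + 5*z)/(5*p*z - 5*p + z^2 - z)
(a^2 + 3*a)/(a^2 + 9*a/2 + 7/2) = 2*a*(a + 3)/(2*a^2 + 9*a + 7)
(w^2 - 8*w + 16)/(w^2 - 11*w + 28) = (w - 4)/(w - 7)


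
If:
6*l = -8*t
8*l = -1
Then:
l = -1/8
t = 3/32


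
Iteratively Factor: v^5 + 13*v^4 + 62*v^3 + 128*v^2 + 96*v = (v + 3)*(v^4 + 10*v^3 + 32*v^2 + 32*v) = v*(v + 3)*(v^3 + 10*v^2 + 32*v + 32) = v*(v + 3)*(v + 4)*(v^2 + 6*v + 8) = v*(v + 3)*(v + 4)^2*(v + 2)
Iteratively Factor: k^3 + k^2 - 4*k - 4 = (k + 1)*(k^2 - 4) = (k - 2)*(k + 1)*(k + 2)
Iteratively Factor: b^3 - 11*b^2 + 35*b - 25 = (b - 5)*(b^2 - 6*b + 5) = (b - 5)^2*(b - 1)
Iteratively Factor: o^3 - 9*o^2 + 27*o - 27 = (o - 3)*(o^2 - 6*o + 9) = (o - 3)^2*(o - 3)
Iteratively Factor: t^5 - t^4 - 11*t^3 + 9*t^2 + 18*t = (t - 3)*(t^4 + 2*t^3 - 5*t^2 - 6*t) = t*(t - 3)*(t^3 + 2*t^2 - 5*t - 6) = t*(t - 3)*(t - 2)*(t^2 + 4*t + 3) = t*(t - 3)*(t - 2)*(t + 3)*(t + 1)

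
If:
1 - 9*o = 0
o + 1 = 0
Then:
No Solution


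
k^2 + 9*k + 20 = (k + 4)*(k + 5)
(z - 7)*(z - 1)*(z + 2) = z^3 - 6*z^2 - 9*z + 14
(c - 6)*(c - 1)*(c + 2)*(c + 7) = c^4 + 2*c^3 - 43*c^2 - 44*c + 84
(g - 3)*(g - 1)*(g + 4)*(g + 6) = g^4 + 6*g^3 - 13*g^2 - 66*g + 72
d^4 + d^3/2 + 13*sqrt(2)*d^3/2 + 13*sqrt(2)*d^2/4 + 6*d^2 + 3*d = d*(d + 1/2)*(d + sqrt(2)/2)*(d + 6*sqrt(2))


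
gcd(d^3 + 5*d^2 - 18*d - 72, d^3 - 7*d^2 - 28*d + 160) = d - 4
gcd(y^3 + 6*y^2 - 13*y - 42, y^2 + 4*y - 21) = y^2 + 4*y - 21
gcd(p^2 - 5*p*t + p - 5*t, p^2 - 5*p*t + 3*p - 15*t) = p - 5*t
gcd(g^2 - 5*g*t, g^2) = g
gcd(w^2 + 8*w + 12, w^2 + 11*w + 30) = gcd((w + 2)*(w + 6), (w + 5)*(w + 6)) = w + 6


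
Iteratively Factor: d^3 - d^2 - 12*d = (d)*(d^2 - d - 12) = d*(d + 3)*(d - 4)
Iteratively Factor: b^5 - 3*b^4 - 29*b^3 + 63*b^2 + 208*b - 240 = (b + 3)*(b^4 - 6*b^3 - 11*b^2 + 96*b - 80) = (b - 5)*(b + 3)*(b^3 - b^2 - 16*b + 16) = (b - 5)*(b - 1)*(b + 3)*(b^2 - 16) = (b - 5)*(b - 1)*(b + 3)*(b + 4)*(b - 4)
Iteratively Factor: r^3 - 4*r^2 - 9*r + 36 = (r - 3)*(r^2 - r - 12) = (r - 4)*(r - 3)*(r + 3)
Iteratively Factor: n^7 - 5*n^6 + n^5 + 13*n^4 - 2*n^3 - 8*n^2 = (n - 1)*(n^6 - 4*n^5 - 3*n^4 + 10*n^3 + 8*n^2) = (n - 1)*(n + 1)*(n^5 - 5*n^4 + 2*n^3 + 8*n^2) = (n - 1)*(n + 1)^2*(n^4 - 6*n^3 + 8*n^2) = n*(n - 1)*(n + 1)^2*(n^3 - 6*n^2 + 8*n) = n*(n - 2)*(n - 1)*(n + 1)^2*(n^2 - 4*n) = n*(n - 4)*(n - 2)*(n - 1)*(n + 1)^2*(n)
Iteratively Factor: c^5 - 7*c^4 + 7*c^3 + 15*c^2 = (c + 1)*(c^4 - 8*c^3 + 15*c^2) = (c - 3)*(c + 1)*(c^3 - 5*c^2) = c*(c - 3)*(c + 1)*(c^2 - 5*c) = c*(c - 5)*(c - 3)*(c + 1)*(c)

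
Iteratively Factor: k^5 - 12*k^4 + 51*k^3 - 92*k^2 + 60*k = (k - 2)*(k^4 - 10*k^3 + 31*k^2 - 30*k) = k*(k - 2)*(k^3 - 10*k^2 + 31*k - 30) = k*(k - 2)^2*(k^2 - 8*k + 15) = k*(k - 3)*(k - 2)^2*(k - 5)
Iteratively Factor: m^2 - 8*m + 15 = (m - 5)*(m - 3)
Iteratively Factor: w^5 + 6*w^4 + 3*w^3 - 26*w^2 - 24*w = (w + 4)*(w^4 + 2*w^3 - 5*w^2 - 6*w) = (w + 1)*(w + 4)*(w^3 + w^2 - 6*w) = (w - 2)*(w + 1)*(w + 4)*(w^2 + 3*w) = (w - 2)*(w + 1)*(w + 3)*(w + 4)*(w)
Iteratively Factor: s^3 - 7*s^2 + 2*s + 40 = (s + 2)*(s^2 - 9*s + 20) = (s - 5)*(s + 2)*(s - 4)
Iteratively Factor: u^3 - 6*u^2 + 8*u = (u)*(u^2 - 6*u + 8) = u*(u - 4)*(u - 2)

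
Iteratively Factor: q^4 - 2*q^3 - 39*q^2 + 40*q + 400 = (q - 5)*(q^3 + 3*q^2 - 24*q - 80) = (q - 5)*(q + 4)*(q^2 - q - 20) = (q - 5)*(q + 4)^2*(q - 5)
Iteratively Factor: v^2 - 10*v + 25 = (v - 5)*(v - 5)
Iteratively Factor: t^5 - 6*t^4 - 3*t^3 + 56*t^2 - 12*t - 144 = (t - 3)*(t^4 - 3*t^3 - 12*t^2 + 20*t + 48) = (t - 3)^2*(t^3 - 12*t - 16) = (t - 3)^2*(t + 2)*(t^2 - 2*t - 8) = (t - 3)^2*(t + 2)^2*(t - 4)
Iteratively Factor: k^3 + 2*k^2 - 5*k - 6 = (k + 1)*(k^2 + k - 6) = (k - 2)*(k + 1)*(k + 3)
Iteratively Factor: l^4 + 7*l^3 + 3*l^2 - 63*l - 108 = (l + 3)*(l^3 + 4*l^2 - 9*l - 36) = (l - 3)*(l + 3)*(l^2 + 7*l + 12) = (l - 3)*(l + 3)*(l + 4)*(l + 3)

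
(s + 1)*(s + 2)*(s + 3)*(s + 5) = s^4 + 11*s^3 + 41*s^2 + 61*s + 30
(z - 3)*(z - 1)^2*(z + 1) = z^4 - 4*z^3 + 2*z^2 + 4*z - 3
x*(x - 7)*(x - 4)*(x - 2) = x^4 - 13*x^3 + 50*x^2 - 56*x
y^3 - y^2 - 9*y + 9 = (y - 3)*(y - 1)*(y + 3)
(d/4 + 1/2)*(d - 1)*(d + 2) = d^3/4 + 3*d^2/4 - 1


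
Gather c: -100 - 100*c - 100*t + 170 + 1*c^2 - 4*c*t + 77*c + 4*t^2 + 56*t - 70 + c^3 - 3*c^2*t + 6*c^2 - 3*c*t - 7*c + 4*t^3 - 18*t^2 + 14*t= c^3 + c^2*(7 - 3*t) + c*(-7*t - 30) + 4*t^3 - 14*t^2 - 30*t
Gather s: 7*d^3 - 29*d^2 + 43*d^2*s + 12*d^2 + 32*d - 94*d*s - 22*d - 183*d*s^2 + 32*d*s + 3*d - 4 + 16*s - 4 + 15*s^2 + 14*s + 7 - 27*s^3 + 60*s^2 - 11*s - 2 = 7*d^3 - 17*d^2 + 13*d - 27*s^3 + s^2*(75 - 183*d) + s*(43*d^2 - 62*d + 19) - 3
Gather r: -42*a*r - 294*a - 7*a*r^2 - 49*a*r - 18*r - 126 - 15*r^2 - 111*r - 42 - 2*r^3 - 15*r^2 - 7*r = -294*a - 2*r^3 + r^2*(-7*a - 30) + r*(-91*a - 136) - 168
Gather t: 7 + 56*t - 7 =56*t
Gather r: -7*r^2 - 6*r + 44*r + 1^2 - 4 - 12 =-7*r^2 + 38*r - 15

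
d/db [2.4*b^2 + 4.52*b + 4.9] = 4.8*b + 4.52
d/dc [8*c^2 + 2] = 16*c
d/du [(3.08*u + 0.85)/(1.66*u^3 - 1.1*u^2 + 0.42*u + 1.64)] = (-10.2256*u^3 - 0.844999999999999*u^2 + 1.87*u + 4.6942)/(2.7556*u^6 - 3.652*u^5 + 2.6044*u^4 + 4.5208*u^3 - 3.4316*u^2 + 1.3776*u + 2.6896)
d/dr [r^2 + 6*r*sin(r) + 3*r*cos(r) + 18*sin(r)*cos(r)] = -3*r*sin(r) + 6*r*cos(r) + 2*r + 6*sin(r) + 3*cos(r) + 18*cos(2*r)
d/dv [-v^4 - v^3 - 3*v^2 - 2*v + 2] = -4*v^3 - 3*v^2 - 6*v - 2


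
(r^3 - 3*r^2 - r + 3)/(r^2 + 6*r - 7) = (r^2 - 2*r - 3)/(r + 7)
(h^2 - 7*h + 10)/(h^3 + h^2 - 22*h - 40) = (h - 2)/(h^2 + 6*h + 8)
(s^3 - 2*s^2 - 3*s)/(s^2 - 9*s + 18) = s*(s + 1)/(s - 6)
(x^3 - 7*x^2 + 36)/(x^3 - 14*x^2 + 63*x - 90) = (x + 2)/(x - 5)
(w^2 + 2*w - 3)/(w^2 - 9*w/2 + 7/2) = 2*(w + 3)/(2*w - 7)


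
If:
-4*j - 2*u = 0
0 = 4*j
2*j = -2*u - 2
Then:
No Solution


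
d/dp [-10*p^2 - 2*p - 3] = -20*p - 2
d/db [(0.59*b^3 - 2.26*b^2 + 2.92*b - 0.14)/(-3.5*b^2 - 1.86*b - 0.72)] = (-2.065*b^4 - 2.1948*b^3 + 13.1492*b^2 + 2.2744*b - 2.3628)/(12.25*b^4 + 13.02*b^3 + 8.4996*b^2 + 2.6784*b + 0.5184)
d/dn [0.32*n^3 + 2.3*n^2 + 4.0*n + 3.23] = 0.96*n^2 + 4.6*n + 4.0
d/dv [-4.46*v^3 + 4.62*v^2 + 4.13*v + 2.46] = -13.38*v^2 + 9.24*v + 4.13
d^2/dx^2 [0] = 0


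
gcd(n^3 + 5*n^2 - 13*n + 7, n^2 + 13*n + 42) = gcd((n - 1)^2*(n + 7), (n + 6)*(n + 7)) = n + 7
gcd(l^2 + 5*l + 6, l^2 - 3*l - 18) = l + 3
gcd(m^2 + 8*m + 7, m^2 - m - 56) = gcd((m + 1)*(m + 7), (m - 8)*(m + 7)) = m + 7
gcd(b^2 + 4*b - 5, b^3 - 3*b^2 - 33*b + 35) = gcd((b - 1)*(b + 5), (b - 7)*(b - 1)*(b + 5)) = b^2 + 4*b - 5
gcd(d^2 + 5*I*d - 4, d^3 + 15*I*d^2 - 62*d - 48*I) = d + I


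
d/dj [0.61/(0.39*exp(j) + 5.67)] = -0.2379*exp(j)/(0.39*exp(j) + 5.67)^2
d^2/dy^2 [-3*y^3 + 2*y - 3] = -18*y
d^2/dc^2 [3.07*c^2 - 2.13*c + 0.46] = 6.14000000000000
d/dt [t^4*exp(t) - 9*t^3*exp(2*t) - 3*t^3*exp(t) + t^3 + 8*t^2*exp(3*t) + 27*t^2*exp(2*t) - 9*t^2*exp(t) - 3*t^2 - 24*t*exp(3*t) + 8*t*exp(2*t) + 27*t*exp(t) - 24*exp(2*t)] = t^4*exp(t) - 18*t^3*exp(2*t) + t^3*exp(t) + 24*t^2*exp(3*t) + 27*t^2*exp(2*t) - 18*t^2*exp(t) + 3*t^2 - 56*t*exp(3*t) + 70*t*exp(2*t) + 9*t*exp(t) - 6*t - 24*exp(3*t) - 40*exp(2*t) + 27*exp(t)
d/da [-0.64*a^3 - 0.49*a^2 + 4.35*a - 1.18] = -1.92*a^2 - 0.98*a + 4.35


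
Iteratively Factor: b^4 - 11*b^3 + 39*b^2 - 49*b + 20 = (b - 1)*(b^3 - 10*b^2 + 29*b - 20) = (b - 1)^2*(b^2 - 9*b + 20) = (b - 5)*(b - 1)^2*(b - 4)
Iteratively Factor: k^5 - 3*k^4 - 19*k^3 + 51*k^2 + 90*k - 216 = (k - 2)*(k^4 - k^3 - 21*k^2 + 9*k + 108) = (k - 2)*(k + 3)*(k^3 - 4*k^2 - 9*k + 36) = (k - 3)*(k - 2)*(k + 3)*(k^2 - k - 12) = (k - 3)*(k - 2)*(k + 3)^2*(k - 4)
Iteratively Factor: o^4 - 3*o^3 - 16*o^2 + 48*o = (o + 4)*(o^3 - 7*o^2 + 12*o) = (o - 4)*(o + 4)*(o^2 - 3*o) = (o - 4)*(o - 3)*(o + 4)*(o)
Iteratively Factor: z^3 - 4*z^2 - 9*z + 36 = (z - 4)*(z^2 - 9) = (z - 4)*(z + 3)*(z - 3)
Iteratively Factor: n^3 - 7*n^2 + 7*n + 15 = (n - 3)*(n^2 - 4*n - 5) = (n - 3)*(n + 1)*(n - 5)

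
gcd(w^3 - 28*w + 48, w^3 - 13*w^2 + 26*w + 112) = 1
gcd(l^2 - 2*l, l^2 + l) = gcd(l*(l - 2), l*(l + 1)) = l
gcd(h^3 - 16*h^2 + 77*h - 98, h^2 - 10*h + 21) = h - 7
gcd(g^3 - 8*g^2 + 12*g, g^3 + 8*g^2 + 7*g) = g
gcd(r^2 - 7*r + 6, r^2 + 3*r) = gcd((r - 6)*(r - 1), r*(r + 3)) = 1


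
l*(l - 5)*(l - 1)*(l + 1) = l^4 - 5*l^3 - l^2 + 5*l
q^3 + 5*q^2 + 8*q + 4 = (q + 1)*(q + 2)^2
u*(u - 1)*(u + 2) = u^3 + u^2 - 2*u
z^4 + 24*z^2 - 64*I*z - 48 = (z - 2*I)^3*(z + 6*I)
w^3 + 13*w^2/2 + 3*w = w*(w + 1/2)*(w + 6)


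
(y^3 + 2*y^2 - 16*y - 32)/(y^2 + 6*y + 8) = y - 4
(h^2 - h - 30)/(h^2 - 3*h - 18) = (h + 5)/(h + 3)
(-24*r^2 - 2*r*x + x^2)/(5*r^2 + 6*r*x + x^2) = (-24*r^2 - 2*r*x + x^2)/(5*r^2 + 6*r*x + x^2)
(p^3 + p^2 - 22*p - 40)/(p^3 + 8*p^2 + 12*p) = (p^2 - p - 20)/(p*(p + 6))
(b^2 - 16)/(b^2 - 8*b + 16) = (b + 4)/(b - 4)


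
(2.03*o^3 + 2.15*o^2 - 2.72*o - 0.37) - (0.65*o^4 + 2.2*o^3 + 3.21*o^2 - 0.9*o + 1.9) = -0.65*o^4 - 0.17*o^3 - 1.06*o^2 - 1.82*o - 2.27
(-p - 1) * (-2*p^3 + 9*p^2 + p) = 2*p^4 - 7*p^3 - 10*p^2 - p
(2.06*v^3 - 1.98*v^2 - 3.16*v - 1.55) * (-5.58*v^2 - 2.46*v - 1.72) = -11.4948*v^5 + 5.9808*v^4 + 18.9604*v^3 + 19.8282*v^2 + 9.2482*v + 2.666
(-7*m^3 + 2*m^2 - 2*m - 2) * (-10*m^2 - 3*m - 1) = 70*m^5 + m^4 + 21*m^3 + 24*m^2 + 8*m + 2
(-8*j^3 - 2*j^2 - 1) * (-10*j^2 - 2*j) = 80*j^5 + 36*j^4 + 4*j^3 + 10*j^2 + 2*j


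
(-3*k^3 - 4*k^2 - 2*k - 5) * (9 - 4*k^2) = 12*k^5 + 16*k^4 - 19*k^3 - 16*k^2 - 18*k - 45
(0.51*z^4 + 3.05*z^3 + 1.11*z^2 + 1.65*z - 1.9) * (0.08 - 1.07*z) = -0.5457*z^5 - 3.2227*z^4 - 0.9437*z^3 - 1.6767*z^2 + 2.165*z - 0.152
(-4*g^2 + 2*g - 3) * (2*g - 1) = -8*g^3 + 8*g^2 - 8*g + 3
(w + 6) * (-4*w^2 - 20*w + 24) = -4*w^3 - 44*w^2 - 96*w + 144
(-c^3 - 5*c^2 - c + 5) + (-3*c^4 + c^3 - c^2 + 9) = -3*c^4 - 6*c^2 - c + 14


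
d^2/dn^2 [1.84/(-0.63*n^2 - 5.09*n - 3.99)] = (1.460592*n^2 + 11.800656*n - 1.84*(1.26*n + 5.09)*(2.52*n + 10.18) + 9.250416)/(0.63*n^2 + 5.09*n + 3.99)^3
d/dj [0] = 0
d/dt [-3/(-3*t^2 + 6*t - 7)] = 18*(1 - t)/(3*t^2 - 6*t + 7)^2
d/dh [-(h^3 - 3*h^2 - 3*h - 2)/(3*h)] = -2*h/3 + 1 - 2/(3*h^2)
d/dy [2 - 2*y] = -2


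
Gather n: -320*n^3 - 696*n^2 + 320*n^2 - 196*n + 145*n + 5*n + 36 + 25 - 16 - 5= -320*n^3 - 376*n^2 - 46*n + 40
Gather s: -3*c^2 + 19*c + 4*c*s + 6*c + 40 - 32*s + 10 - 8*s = -3*c^2 + 25*c + s*(4*c - 40) + 50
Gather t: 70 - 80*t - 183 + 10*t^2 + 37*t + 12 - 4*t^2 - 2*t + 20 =6*t^2 - 45*t - 81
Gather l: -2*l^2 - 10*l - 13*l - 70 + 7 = -2*l^2 - 23*l - 63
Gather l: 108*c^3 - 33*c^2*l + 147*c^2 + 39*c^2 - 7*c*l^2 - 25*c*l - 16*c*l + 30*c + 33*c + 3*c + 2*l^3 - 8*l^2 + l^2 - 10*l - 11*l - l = 108*c^3 + 186*c^2 + 66*c + 2*l^3 + l^2*(-7*c - 7) + l*(-33*c^2 - 41*c - 22)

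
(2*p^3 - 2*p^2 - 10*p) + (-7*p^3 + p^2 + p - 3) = -5*p^3 - p^2 - 9*p - 3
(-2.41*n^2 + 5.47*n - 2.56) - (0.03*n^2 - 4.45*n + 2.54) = -2.44*n^2 + 9.92*n - 5.1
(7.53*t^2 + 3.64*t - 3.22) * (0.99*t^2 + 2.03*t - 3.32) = 7.4547*t^4 + 18.8895*t^3 - 20.7982*t^2 - 18.6214*t + 10.6904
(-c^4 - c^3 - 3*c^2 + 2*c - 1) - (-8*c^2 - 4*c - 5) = -c^4 - c^3 + 5*c^2 + 6*c + 4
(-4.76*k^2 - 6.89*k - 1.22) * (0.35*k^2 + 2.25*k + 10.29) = -1.666*k^4 - 13.1215*k^3 - 64.9099*k^2 - 73.6431*k - 12.5538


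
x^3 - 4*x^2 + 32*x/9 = x*(x - 8/3)*(x - 4/3)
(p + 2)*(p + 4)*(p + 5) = p^3 + 11*p^2 + 38*p + 40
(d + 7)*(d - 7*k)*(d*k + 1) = d^3*k - 7*d^2*k^2 + 7*d^2*k + d^2 - 49*d*k^2 - 7*d*k + 7*d - 49*k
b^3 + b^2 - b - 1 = (b - 1)*(b + 1)^2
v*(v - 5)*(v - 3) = v^3 - 8*v^2 + 15*v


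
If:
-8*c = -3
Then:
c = 3/8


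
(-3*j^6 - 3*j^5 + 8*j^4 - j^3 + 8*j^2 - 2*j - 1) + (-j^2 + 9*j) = -3*j^6 - 3*j^5 + 8*j^4 - j^3 + 7*j^2 + 7*j - 1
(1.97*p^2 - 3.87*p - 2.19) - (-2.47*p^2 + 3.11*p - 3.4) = 4.44*p^2 - 6.98*p + 1.21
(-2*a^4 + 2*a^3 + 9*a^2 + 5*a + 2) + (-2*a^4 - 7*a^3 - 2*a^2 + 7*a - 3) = -4*a^4 - 5*a^3 + 7*a^2 + 12*a - 1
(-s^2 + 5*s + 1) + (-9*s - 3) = -s^2 - 4*s - 2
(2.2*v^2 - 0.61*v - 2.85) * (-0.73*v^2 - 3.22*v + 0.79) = -1.606*v^4 - 6.6387*v^3 + 5.7827*v^2 + 8.6951*v - 2.2515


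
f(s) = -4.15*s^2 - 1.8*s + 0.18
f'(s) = -8.3*s - 1.8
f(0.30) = -0.73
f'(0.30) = -4.29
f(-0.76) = -0.85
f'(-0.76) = 4.51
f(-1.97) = -12.38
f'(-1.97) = 14.55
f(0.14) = -0.15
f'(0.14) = -2.96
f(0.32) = -0.82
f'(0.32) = -4.46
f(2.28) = -25.50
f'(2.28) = -20.72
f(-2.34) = -18.33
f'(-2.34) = 17.62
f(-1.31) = -4.58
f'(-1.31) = 9.07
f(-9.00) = -319.77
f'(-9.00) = 72.90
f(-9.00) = -319.77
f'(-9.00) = 72.90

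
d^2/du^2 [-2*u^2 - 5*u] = -4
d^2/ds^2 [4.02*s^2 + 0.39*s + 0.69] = 8.04000000000000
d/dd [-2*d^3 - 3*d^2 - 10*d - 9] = -6*d^2 - 6*d - 10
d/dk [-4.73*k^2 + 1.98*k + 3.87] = 1.98 - 9.46*k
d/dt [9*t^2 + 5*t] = 18*t + 5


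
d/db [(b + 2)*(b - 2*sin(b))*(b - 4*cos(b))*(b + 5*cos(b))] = -(b + 2)*(b - 2*sin(b))*(b - 4*cos(b))*(5*sin(b) - 1) + (b + 2)*(b - 2*sin(b))*(b + 5*cos(b))*(4*sin(b) + 1) - (b + 2)*(b - 4*cos(b))*(b + 5*cos(b))*(2*cos(b) - 1) + (b - 2*sin(b))*(b - 4*cos(b))*(b + 5*cos(b))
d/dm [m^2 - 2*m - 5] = 2*m - 2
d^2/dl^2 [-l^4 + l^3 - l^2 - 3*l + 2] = -12*l^2 + 6*l - 2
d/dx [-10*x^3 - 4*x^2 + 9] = 2*x*(-15*x - 4)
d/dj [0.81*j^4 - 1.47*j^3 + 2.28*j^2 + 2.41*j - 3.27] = 3.24*j^3 - 4.41*j^2 + 4.56*j + 2.41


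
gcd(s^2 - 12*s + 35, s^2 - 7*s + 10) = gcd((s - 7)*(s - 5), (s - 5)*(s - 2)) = s - 5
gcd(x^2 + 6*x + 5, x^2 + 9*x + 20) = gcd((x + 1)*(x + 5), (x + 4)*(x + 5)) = x + 5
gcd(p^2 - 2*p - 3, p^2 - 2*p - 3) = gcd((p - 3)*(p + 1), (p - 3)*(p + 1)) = p^2 - 2*p - 3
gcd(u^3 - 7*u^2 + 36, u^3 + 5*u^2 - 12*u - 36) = u^2 - u - 6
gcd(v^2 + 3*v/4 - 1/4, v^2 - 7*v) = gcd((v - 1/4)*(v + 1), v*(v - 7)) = 1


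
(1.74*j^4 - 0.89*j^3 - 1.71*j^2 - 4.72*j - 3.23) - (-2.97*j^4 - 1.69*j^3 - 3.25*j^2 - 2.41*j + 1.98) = 4.71*j^4 + 0.8*j^3 + 1.54*j^2 - 2.31*j - 5.21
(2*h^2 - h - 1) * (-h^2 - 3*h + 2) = -2*h^4 - 5*h^3 + 8*h^2 + h - 2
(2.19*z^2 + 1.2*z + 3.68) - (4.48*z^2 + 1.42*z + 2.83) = -2.29*z^2 - 0.22*z + 0.85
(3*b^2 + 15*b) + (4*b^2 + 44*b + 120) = 7*b^2 + 59*b + 120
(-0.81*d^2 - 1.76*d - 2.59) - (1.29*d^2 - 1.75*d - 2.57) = -2.1*d^2 - 0.01*d - 0.02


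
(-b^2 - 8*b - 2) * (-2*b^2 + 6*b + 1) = 2*b^4 + 10*b^3 - 45*b^2 - 20*b - 2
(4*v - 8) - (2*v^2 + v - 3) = -2*v^2 + 3*v - 5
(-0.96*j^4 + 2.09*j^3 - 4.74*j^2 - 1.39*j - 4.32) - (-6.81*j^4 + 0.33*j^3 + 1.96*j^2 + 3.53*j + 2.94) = 5.85*j^4 + 1.76*j^3 - 6.7*j^2 - 4.92*j - 7.26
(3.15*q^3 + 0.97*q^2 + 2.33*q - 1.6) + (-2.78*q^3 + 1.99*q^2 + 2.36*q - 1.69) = 0.37*q^3 + 2.96*q^2 + 4.69*q - 3.29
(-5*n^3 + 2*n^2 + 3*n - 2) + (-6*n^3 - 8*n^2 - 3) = -11*n^3 - 6*n^2 + 3*n - 5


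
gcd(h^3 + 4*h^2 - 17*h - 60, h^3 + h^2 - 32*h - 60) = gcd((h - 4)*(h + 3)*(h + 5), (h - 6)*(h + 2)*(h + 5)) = h + 5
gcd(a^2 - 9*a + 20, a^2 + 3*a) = 1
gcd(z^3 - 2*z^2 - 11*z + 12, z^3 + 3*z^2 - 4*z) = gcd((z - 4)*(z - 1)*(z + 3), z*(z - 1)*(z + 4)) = z - 1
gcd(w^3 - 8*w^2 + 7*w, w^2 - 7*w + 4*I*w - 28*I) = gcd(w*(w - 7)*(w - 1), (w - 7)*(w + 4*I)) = w - 7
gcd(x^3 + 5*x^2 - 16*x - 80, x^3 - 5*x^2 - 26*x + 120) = x^2 + x - 20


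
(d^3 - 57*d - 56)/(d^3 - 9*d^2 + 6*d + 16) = (d + 7)/(d - 2)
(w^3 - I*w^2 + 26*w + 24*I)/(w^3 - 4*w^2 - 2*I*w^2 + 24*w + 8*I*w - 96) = (w + I)/(w - 4)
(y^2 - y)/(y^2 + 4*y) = (y - 1)/(y + 4)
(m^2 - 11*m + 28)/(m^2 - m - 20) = (-m^2 + 11*m - 28)/(-m^2 + m + 20)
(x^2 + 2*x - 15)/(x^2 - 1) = (x^2 + 2*x - 15)/(x^2 - 1)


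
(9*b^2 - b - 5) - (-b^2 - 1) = 10*b^2 - b - 4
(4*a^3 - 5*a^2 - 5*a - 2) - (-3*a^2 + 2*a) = 4*a^3 - 2*a^2 - 7*a - 2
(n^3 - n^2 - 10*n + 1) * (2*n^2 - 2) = 2*n^5 - 2*n^4 - 22*n^3 + 4*n^2 + 20*n - 2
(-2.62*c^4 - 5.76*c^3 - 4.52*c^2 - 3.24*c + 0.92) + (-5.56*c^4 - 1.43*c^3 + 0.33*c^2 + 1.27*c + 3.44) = -8.18*c^4 - 7.19*c^3 - 4.19*c^2 - 1.97*c + 4.36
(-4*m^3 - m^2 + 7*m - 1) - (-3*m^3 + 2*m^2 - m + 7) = -m^3 - 3*m^2 + 8*m - 8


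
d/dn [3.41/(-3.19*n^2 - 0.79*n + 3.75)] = (21.7558*n + 2.6939)/(3.19*n^2 + 0.79*n - 3.75)^2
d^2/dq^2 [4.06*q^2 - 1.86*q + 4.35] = 8.12000000000000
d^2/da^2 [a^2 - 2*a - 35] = 2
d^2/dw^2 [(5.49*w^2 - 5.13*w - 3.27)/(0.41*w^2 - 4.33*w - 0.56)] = (17.768088*w^3 + 4.26490200000001*w^2 + 27.764298*w - 95.797614)/(0.068921*w^6 - 2.183619*w^5 + 22.778739*w^4 - 75.217729*w^3 - 31.112424*w^2 - 4.073664*w - 0.175616)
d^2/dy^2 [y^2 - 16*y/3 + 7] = 2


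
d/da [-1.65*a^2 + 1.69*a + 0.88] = 1.69 - 3.3*a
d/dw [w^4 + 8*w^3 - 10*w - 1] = 4*w^3 + 24*w^2 - 10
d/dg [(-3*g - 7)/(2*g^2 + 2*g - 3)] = (6*g^2 + 28*g + 23)/(4*g^4 + 8*g^3 - 8*g^2 - 12*g + 9)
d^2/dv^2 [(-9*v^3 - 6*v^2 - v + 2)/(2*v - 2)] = (-9*v^3 + 27*v^2 - 27*v - 5)/(v^3 - 3*v^2 + 3*v - 1)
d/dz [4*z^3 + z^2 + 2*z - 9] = 12*z^2 + 2*z + 2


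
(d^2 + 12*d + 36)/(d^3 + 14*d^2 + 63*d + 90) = (d + 6)/(d^2 + 8*d + 15)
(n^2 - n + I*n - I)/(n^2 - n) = (n + I)/n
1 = 1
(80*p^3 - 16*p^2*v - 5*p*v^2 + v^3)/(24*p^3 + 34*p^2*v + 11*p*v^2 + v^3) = (20*p^2 - 9*p*v + v^2)/(6*p^2 + 7*p*v + v^2)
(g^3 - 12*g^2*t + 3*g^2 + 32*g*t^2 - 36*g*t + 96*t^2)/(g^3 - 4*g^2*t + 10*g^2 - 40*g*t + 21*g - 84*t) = (g - 8*t)/(g + 7)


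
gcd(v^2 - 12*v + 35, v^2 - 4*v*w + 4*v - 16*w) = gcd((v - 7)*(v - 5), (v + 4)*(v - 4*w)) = 1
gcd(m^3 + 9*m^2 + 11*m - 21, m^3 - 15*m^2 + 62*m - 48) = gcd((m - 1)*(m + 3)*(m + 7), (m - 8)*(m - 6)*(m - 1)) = m - 1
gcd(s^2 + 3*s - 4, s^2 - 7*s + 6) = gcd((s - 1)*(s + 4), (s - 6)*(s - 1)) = s - 1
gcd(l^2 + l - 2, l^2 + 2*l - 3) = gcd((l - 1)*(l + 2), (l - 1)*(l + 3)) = l - 1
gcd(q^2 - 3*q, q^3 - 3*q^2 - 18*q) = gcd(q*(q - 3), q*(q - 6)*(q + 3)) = q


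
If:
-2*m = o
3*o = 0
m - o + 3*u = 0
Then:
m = 0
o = 0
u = 0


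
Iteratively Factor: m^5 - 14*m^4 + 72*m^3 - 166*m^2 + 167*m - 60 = (m - 5)*(m^4 - 9*m^3 + 27*m^2 - 31*m + 12) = (m - 5)*(m - 4)*(m^3 - 5*m^2 + 7*m - 3) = (m - 5)*(m - 4)*(m - 1)*(m^2 - 4*m + 3) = (m - 5)*(m - 4)*(m - 1)^2*(m - 3)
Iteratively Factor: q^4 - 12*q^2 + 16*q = (q - 2)*(q^3 + 2*q^2 - 8*q) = (q - 2)^2*(q^2 + 4*q) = (q - 2)^2*(q + 4)*(q)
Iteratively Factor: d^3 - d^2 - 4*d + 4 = (d - 2)*(d^2 + d - 2) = (d - 2)*(d + 2)*(d - 1)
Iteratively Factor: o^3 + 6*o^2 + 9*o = (o)*(o^2 + 6*o + 9) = o*(o + 3)*(o + 3)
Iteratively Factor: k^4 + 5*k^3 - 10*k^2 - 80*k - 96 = (k + 3)*(k^3 + 2*k^2 - 16*k - 32) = (k + 3)*(k + 4)*(k^2 - 2*k - 8) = (k - 4)*(k + 3)*(k + 4)*(k + 2)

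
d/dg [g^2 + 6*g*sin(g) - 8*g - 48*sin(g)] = 6*g*cos(g) + 2*g + 6*sin(g) - 48*cos(g) - 8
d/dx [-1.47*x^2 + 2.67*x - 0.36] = 2.67 - 2.94*x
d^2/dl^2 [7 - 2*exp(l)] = -2*exp(l)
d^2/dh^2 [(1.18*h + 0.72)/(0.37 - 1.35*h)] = -3.80322/(1.35*h - 0.37)^3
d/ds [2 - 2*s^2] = -4*s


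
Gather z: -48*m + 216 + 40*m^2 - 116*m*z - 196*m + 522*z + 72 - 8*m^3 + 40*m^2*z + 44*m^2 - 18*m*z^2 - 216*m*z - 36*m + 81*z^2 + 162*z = -8*m^3 + 84*m^2 - 280*m + z^2*(81 - 18*m) + z*(40*m^2 - 332*m + 684) + 288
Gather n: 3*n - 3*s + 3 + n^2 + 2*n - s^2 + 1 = n^2 + 5*n - s^2 - 3*s + 4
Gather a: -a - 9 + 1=-a - 8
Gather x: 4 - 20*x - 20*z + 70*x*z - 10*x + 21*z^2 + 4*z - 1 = x*(70*z - 30) + 21*z^2 - 16*z + 3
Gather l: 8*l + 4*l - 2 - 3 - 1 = 12*l - 6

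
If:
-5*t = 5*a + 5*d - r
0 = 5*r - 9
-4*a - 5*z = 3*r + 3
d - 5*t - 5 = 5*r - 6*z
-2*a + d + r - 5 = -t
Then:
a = -71/75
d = 4888/1125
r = 9/5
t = -3418/1125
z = -346/375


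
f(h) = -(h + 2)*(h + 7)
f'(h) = -2*h - 9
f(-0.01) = -13.91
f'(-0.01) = -8.98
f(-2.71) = 3.05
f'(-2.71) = -3.58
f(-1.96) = -0.20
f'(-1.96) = -5.08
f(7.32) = -133.46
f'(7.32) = -23.64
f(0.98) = -23.78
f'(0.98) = -10.96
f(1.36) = -28.09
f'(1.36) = -11.72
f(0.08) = -14.73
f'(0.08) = -9.16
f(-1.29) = -4.05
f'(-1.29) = -6.42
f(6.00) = -104.00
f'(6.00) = -21.00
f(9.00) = -176.00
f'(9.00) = -27.00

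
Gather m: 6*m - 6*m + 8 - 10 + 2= 0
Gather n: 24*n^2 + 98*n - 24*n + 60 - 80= 24*n^2 + 74*n - 20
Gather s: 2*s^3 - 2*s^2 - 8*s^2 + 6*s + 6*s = 2*s^3 - 10*s^2 + 12*s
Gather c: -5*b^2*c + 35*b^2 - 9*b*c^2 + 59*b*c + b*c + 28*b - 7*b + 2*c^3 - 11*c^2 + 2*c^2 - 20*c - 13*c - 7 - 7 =35*b^2 + 21*b + 2*c^3 + c^2*(-9*b - 9) + c*(-5*b^2 + 60*b - 33) - 14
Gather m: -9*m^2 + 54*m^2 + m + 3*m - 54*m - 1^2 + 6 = 45*m^2 - 50*m + 5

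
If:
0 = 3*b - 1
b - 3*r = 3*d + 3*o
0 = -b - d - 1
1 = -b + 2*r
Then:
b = 1/3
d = -4/3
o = 7/9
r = 2/3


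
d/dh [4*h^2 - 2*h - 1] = 8*h - 2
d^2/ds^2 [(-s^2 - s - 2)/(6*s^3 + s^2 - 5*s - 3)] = 2*(-36*s^6 - 108*s^5 - 540*s^4 - 258*s^3 + 57*s^2 - 87*s - 50)/(216*s^9 + 108*s^8 - 522*s^7 - 503*s^6 + 327*s^5 + 606*s^4 + 127*s^3 - 198*s^2 - 135*s - 27)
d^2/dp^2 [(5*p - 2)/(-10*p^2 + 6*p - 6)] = (25*(3*p - 1)*(5*p^2 - 3*p + 3) - (5*p - 2)*(10*p - 3)^2)/(5*p^2 - 3*p + 3)^3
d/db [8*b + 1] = 8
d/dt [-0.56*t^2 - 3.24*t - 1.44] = -1.12*t - 3.24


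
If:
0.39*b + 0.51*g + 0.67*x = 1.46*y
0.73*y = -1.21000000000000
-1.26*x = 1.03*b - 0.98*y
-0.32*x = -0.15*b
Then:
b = -1.00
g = -3.36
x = -0.47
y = -1.66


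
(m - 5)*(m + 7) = m^2 + 2*m - 35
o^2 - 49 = (o - 7)*(o + 7)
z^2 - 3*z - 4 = (z - 4)*(z + 1)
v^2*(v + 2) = v^3 + 2*v^2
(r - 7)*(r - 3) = r^2 - 10*r + 21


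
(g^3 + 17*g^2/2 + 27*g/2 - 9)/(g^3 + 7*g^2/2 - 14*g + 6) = (g + 3)/(g - 2)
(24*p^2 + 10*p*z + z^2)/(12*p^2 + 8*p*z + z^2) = (4*p + z)/(2*p + z)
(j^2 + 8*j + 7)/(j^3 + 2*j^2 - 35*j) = (j + 1)/(j*(j - 5))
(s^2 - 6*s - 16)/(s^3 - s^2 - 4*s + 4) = (s - 8)/(s^2 - 3*s + 2)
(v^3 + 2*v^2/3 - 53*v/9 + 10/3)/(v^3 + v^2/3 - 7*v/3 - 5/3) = (v^2 + 7*v/3 - 2)/(v^2 + 2*v + 1)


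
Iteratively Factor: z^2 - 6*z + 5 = (z - 5)*(z - 1)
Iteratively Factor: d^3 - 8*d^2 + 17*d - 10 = (d - 1)*(d^2 - 7*d + 10) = (d - 2)*(d - 1)*(d - 5)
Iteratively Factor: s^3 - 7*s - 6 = (s + 1)*(s^2 - s - 6) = (s + 1)*(s + 2)*(s - 3)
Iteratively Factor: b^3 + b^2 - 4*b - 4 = (b + 2)*(b^2 - b - 2) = (b - 2)*(b + 2)*(b + 1)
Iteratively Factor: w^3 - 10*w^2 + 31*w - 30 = (w - 2)*(w^2 - 8*w + 15) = (w - 5)*(w - 2)*(w - 3)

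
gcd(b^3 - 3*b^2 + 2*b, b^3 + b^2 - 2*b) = b^2 - b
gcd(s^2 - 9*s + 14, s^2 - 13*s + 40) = 1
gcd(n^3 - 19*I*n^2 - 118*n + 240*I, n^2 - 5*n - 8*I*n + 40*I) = n - 8*I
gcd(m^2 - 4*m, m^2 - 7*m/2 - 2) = m - 4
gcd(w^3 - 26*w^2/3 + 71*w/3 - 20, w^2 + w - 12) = w - 3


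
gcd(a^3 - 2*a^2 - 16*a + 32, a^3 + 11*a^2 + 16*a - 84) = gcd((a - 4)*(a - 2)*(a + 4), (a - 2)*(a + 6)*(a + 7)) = a - 2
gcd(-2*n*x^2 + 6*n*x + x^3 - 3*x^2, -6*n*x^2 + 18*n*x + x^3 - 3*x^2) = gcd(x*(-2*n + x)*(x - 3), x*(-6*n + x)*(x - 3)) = x^2 - 3*x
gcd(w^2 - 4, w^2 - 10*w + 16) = w - 2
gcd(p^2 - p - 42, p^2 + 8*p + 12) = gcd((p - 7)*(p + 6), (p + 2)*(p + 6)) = p + 6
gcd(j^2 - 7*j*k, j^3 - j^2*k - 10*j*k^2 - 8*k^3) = 1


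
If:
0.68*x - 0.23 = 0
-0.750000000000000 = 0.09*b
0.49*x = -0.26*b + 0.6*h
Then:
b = -8.33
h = -3.33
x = 0.34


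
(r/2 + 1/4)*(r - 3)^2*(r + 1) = r^4/2 - 9*r^3/4 + r^2/4 + 21*r/4 + 9/4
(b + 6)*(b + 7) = b^2 + 13*b + 42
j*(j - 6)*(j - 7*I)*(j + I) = j^4 - 6*j^3 - 6*I*j^3 + 7*j^2 + 36*I*j^2 - 42*j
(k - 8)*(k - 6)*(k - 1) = k^3 - 15*k^2 + 62*k - 48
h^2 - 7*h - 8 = (h - 8)*(h + 1)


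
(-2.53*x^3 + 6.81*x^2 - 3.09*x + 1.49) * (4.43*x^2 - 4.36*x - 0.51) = -11.2079*x^5 + 41.1991*x^4 - 42.09*x^3 + 16.6*x^2 - 4.9205*x - 0.7599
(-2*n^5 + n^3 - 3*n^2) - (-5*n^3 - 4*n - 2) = -2*n^5 + 6*n^3 - 3*n^2 + 4*n + 2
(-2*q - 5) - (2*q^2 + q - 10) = -2*q^2 - 3*q + 5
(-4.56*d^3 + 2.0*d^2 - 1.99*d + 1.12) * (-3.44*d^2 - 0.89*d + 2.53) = 15.6864*d^5 - 2.8216*d^4 - 6.4712*d^3 + 2.9783*d^2 - 6.0315*d + 2.8336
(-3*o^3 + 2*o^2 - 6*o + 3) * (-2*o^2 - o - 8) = 6*o^5 - o^4 + 34*o^3 - 16*o^2 + 45*o - 24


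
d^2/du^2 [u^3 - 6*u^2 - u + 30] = 6*u - 12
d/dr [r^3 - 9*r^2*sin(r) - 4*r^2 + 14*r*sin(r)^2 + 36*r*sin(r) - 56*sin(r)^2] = -9*r^2*cos(r) + 3*r^2 - 18*r*sin(r) + 14*r*sin(2*r) + 36*r*cos(r) - 8*r + 14*sin(r)^2 + 36*sin(r) - 56*sin(2*r)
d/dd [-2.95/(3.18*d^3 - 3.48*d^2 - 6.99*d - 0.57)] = (28.143*d^2 - 20.532*d - 20.6205)/(-3.18*d^3 + 3.48*d^2 + 6.99*d + 0.57)^2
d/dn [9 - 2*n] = -2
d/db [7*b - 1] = 7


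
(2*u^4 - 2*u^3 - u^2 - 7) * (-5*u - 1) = -10*u^5 + 8*u^4 + 7*u^3 + u^2 + 35*u + 7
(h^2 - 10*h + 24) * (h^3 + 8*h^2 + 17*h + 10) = h^5 - 2*h^4 - 39*h^3 + 32*h^2 + 308*h + 240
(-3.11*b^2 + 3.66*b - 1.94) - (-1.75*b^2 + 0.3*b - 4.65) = -1.36*b^2 + 3.36*b + 2.71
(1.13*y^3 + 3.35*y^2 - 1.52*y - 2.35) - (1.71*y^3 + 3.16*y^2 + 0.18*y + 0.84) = -0.58*y^3 + 0.19*y^2 - 1.7*y - 3.19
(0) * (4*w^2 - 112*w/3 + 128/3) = 0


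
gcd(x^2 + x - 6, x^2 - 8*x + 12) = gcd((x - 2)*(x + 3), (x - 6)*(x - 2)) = x - 2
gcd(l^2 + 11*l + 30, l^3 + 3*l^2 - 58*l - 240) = l^2 + 11*l + 30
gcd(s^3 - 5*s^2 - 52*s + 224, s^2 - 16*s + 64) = s - 8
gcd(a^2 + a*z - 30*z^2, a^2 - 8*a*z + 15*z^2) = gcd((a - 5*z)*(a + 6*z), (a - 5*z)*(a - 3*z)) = -a + 5*z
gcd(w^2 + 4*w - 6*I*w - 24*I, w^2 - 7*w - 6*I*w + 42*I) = w - 6*I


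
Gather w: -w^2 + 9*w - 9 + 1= -w^2 + 9*w - 8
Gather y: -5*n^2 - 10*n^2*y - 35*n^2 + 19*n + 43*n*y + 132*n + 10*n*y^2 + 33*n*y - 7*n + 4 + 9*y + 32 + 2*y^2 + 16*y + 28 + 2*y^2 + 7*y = -40*n^2 + 144*n + y^2*(10*n + 4) + y*(-10*n^2 + 76*n + 32) + 64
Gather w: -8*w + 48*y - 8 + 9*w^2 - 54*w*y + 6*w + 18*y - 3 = 9*w^2 + w*(-54*y - 2) + 66*y - 11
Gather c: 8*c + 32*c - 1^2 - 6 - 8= 40*c - 15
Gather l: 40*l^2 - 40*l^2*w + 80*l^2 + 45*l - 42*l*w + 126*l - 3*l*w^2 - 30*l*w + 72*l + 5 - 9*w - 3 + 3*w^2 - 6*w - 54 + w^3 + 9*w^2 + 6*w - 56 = l^2*(120 - 40*w) + l*(-3*w^2 - 72*w + 243) + w^3 + 12*w^2 - 9*w - 108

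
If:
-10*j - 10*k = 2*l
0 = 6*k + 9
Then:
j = 3/2 - l/5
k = -3/2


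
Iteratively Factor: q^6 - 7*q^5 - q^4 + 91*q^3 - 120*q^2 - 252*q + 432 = (q + 3)*(q^5 - 10*q^4 + 29*q^3 + 4*q^2 - 132*q + 144) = (q - 3)*(q + 3)*(q^4 - 7*q^3 + 8*q^2 + 28*q - 48) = (q - 3)^2*(q + 3)*(q^3 - 4*q^2 - 4*q + 16) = (q - 4)*(q - 3)^2*(q + 3)*(q^2 - 4) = (q - 4)*(q - 3)^2*(q - 2)*(q + 3)*(q + 2)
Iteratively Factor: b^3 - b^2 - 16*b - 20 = (b - 5)*(b^2 + 4*b + 4) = (b - 5)*(b + 2)*(b + 2)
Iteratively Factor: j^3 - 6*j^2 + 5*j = (j - 1)*(j^2 - 5*j) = (j - 5)*(j - 1)*(j)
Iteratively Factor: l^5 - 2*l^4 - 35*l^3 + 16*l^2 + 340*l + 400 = (l - 5)*(l^4 + 3*l^3 - 20*l^2 - 84*l - 80) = (l - 5)*(l + 2)*(l^3 + l^2 - 22*l - 40) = (l - 5)^2*(l + 2)*(l^2 + 6*l + 8) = (l - 5)^2*(l + 2)*(l + 4)*(l + 2)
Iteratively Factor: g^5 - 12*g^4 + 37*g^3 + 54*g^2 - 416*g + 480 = (g - 4)*(g^4 - 8*g^3 + 5*g^2 + 74*g - 120) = (g - 5)*(g - 4)*(g^3 - 3*g^2 - 10*g + 24) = (g - 5)*(g - 4)^2*(g^2 + g - 6) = (g - 5)*(g - 4)^2*(g + 3)*(g - 2)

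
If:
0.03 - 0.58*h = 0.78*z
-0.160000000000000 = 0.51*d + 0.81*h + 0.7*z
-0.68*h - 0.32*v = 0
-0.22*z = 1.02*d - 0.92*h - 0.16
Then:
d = -0.19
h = -0.32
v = 0.67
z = 0.27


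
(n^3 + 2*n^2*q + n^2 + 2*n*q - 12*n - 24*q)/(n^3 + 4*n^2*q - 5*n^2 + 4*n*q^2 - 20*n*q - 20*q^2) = (n^2 + n - 12)/(n^2 + 2*n*q - 5*n - 10*q)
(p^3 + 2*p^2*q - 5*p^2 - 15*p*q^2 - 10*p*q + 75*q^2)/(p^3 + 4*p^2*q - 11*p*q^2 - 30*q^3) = (p - 5)/(p + 2*q)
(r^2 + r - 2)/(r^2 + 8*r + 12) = (r - 1)/(r + 6)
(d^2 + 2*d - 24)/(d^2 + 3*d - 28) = (d + 6)/(d + 7)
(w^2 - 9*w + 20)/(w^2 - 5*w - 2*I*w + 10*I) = (w - 4)/(w - 2*I)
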